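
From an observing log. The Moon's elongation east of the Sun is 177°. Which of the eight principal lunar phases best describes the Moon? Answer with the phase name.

full moon

177° lies in the full moon sector of the 8-phase cycle.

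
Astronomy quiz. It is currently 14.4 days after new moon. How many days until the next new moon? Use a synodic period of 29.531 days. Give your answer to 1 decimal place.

15.1 days

The next new moon completes the synodic month: 29.531 − 14.4 = 15.131 days.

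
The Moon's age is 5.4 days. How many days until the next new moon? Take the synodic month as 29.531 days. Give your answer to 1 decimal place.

24.1 days

One full lunation from the last new moon is 29.531 d; remaining = 29.531 − 5.4 = 24.131 d.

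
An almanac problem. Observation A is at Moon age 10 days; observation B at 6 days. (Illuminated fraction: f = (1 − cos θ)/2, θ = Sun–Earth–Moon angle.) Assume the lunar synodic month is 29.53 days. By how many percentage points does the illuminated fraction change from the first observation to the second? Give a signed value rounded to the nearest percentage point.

-41 percentage points

First observation: θ = 360°·10/29.53 = 121.9°, so f = 0.764.
Second observation: θ = 73.1°, f = 0.355.
Δf = 0.355 − 0.764 = -0.409, i.e. -41 pp.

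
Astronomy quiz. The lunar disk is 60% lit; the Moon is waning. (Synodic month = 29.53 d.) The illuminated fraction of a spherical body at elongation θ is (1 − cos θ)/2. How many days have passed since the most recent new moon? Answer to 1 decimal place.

21.2 days

cos θ = 1 − 2f = -0.200, giving a principal value of 101.5°.
Waning ⇒ past full, so θ = 360° − 101.5° = 258.5°.
That fraction of the synodic month is 258.5/360 × 29.53 d ≈ 21.20 d.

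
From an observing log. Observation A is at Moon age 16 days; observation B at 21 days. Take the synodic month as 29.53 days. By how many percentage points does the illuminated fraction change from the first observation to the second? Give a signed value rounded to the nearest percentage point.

First observation: θ = 360°·16/29.53 = 195.1°, so f = 0.983.
Second observation: θ = 256.0°, f = 0.621.
Δf = 0.621 − 0.983 = -0.362, i.e. -36 pp.

-36 pp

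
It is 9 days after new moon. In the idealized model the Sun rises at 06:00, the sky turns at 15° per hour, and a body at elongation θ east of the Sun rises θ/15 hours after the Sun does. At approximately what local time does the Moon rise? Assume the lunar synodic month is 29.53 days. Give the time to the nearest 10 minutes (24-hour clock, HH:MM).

Phase angle: θ = 360°·(9 d)/(29.53 d) = 109.7°.
Delay after the Sun = 109.7° / (15°/h) ≈ 7.31 h.
06:00 + 7.315 h ≈ 13:19 → 13:20 to the nearest ten minutes.

13:20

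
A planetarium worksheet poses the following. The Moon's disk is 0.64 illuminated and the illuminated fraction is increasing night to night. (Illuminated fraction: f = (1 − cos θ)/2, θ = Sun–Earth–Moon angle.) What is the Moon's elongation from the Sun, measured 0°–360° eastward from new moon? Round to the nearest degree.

Invert f = (1 − cos θ)/2 to get cos θ = 1 − 2(0.64) = -0.280, hence θ₀ = arccos -0.280 = 106.3°.
Waxing ⇒ before full, so θ = 106.3°.

106°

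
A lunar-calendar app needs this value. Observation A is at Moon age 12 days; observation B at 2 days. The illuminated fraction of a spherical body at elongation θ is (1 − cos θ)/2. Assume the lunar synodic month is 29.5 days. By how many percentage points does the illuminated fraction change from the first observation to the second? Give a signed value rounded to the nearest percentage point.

θ₁ = 360° × 12/29.5 = 146.4°, f₁ = (1 − cos θ₁)/2 = 0.917.
θ₂ = 360° × 2/29.5 = 24.4°, f₂ = (1 − cos θ₂)/2 = 0.045.
Change = f₂ − f₁ = -0.872 → -87 percentage points.

-87 pp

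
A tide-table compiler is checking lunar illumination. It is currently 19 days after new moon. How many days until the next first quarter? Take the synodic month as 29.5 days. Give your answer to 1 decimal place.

17.9 days

First quarter occurs at elongation 90°, i.e. at age 29.5 × 90/360 = 7.375 d.
This lunation's first quarter (7.375 d) has passed, so add one period: 36.875 − 19 = 17.875 days.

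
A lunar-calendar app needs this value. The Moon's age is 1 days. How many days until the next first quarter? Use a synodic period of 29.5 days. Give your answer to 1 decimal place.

6.4 days

First quarter occurs at elongation 90°, i.e. at age 29.5 × 90/360 = 7.375 d.
That is 7.375 − 1 = 6.375 days ahead.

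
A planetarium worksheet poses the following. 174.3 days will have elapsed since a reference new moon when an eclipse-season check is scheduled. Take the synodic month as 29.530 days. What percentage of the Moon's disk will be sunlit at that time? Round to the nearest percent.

9%

174.3 d spans 5 complete synodic months (5 × 29.530 = 147.65 d) plus 26.65 d.
Elongation θ = 360° × 26.65/29.530 ≈ 324.9°.
With cos θ = 0.818, the lit fraction is (1 − 0.818)/2 ≈ 0.091, so 9%.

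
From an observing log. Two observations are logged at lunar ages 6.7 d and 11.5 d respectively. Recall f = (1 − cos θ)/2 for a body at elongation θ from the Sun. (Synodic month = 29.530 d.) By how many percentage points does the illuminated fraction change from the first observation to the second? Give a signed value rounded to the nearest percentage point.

+46 pp

First observation: θ = 360°·6.7/29.530 = 81.7°, so f = 0.428.
Second observation: θ = 140.2°, f = 0.884.
Δf = 0.884 − 0.428 = +0.456, i.e. +46 pp.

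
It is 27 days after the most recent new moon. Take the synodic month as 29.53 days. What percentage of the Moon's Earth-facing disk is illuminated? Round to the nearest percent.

7%

The Moon has covered 27/29.53 of its cycle, so θ ≈ 360° × 27/29.53 = 329.2°.
Illuminated fraction = (1 − cos 329.2°)/2 = (1 − 0.859)/2 ≈ 0.071, so 7%.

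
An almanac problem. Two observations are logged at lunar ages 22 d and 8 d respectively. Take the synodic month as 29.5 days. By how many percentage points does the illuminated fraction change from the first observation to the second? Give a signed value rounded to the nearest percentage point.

+5 percentage points

θ₁ = 360° × 22/29.5 = 268.5°, f₁ = (1 − cos θ₁)/2 = 0.513.
θ₂ = 360° × 8/29.5 = 97.6°, f₂ = (1 − cos θ₂)/2 = 0.566.
Change = f₂ − f₁ = +0.053 → +5 percentage points.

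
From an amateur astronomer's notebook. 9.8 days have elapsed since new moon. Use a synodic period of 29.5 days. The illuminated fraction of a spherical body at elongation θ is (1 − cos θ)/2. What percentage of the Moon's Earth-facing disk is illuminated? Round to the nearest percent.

75%

Elongation θ = 360° × 9.8/29.5 ≈ 119.6°.
Illuminated fraction = (1 − cos 119.6°)/2 = (1 − (-0.494))/2 ≈ 0.747, so 75%.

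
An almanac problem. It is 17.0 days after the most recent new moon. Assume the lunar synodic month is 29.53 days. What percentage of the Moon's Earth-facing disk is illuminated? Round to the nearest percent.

The Moon has covered 17.0/29.53 of its cycle, so θ ≈ 360° × 17.0/29.53 = 207.2°.
With cos θ = (-0.889), the lit fraction is (1 − (-0.889))/2 ≈ 0.945, so 94%.

94%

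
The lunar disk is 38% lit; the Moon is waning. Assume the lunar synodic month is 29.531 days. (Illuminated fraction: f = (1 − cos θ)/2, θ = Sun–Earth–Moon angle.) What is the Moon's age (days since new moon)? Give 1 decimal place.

23.3 days

From f = (1 − cos θ)/2: cos θ = 1 − 2×0.38 = 0.240; arccos → 76.1°.
Since the Moon is past full (waning), take the reflex angle: θ = 360° − 76.1° = 283.9°.
At 360°/29.531 d per day, 283.9° corresponds to 23.29 days.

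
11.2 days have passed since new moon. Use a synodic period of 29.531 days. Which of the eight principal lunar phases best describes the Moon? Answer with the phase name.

At 11.2/29.531 of the cycle, θ ≈ 137° — the waxing gibbous range.

waxing gibbous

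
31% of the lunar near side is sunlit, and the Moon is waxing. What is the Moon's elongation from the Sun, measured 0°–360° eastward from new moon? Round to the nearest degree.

cos θ = 1 − 2f = 0.380, giving a principal value of 67.7°.
Waxing ⇒ before full, so θ = 67.7°.

68°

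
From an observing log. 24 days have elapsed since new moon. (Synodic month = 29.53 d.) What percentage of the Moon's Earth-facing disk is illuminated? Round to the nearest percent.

Elongation θ = 360° × 24/29.53 ≈ 292.6°.
With cos θ = 0.384, the lit fraction is (1 − 0.384)/2 ≈ 0.308, so 31%.

31%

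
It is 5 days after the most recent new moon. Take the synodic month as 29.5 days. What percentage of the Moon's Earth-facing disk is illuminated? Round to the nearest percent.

26%

The Moon has covered 5/29.5 of its cycle, so θ ≈ 360° × 5/29.5 = 61.0°.
cos 61.0° = 0.485, so f = (1 − 0.485)/2 = 0.258, so 26%.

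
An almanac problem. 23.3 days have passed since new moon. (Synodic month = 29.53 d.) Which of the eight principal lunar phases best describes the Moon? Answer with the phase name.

last quarter

θ ≈ 360° × 23.3/29.53 = 284°, which falls in the last quarter sector.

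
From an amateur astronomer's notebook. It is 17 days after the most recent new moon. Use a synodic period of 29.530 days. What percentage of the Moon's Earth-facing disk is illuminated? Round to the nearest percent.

Phase angle: θ = 360°·(17 d)/(29.530 d) = 207.2°.
Illuminated fraction = (1 − cos 207.2°)/2 = (1 − (-0.889))/2 ≈ 0.945, so 94%.

94%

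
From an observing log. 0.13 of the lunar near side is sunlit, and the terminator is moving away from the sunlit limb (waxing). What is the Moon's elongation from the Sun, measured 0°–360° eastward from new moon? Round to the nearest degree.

42°

Invert f = (1 − cos θ)/2 to get cos θ = 1 − 2(0.13) = 0.740, hence θ₀ = arccos 0.740 = 42.3°.
Before full moon the principal value applies: θ = 42.3°.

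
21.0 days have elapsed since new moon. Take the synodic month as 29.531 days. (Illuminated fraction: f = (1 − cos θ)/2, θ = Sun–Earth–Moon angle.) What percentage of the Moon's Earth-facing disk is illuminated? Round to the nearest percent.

The Moon has covered 21.0/29.531 of its cycle, so θ ≈ 360° × 21.0/29.531 = 256.0°.
cos 256.0° = (-0.242), so f = (1 − (-0.242))/2 = 0.621, so 62%.

62%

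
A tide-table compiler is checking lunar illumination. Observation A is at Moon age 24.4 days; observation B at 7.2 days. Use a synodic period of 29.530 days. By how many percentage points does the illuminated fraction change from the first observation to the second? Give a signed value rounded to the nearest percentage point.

First observation: θ = 360°·24.4/29.530 = 297.5°, so f = 0.269.
Second observation: θ = 87.8°, f = 0.481.
Δf = 0.481 − 0.269 = +0.211, i.e. +21 pp.

+21 percentage points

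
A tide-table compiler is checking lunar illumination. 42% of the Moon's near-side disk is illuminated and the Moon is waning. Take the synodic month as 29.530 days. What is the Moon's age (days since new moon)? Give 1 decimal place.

22.9 days

From f = (1 − cos θ)/2: cos θ = 1 − 2×0.42 = 0.160; arccos → 80.8°.
Since the Moon is past full (waning), take the reflex angle: θ = 360° − 80.8° = 279.2°.
At 360°/29.530 d per day, 279.2° corresponds to 22.90 days.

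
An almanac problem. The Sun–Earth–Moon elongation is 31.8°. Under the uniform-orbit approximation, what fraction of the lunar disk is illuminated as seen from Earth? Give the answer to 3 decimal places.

f = (1 − cos 31.8°)/2 = (1 − 0.850)/2 ≈ 0.075.

0.075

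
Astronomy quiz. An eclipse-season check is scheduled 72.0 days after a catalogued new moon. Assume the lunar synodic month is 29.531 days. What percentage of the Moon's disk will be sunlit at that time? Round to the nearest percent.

96%

72.0/29.531 = 2.438 lunations, so 2 complete cycles and 12.94 d into the next.
Phase angle: θ = 360°·(12.94 d)/(29.531 d) = 157.7°.
With cos θ = (-0.925), the lit fraction is (1 − (-0.925))/2 ≈ 0.963, so 96%.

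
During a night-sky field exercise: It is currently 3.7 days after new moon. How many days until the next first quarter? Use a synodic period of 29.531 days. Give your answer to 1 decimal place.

First quarter occurs at elongation 90°, i.e. at age 29.531 × 90/360 = 7.383 d.
That is 7.383 − 3.7 = 3.683 days ahead.

3.7 days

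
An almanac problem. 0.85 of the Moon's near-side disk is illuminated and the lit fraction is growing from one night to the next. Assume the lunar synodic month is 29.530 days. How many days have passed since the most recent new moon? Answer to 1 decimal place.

11.0 days

Invert f = (1 − cos θ)/2 to get cos θ = 1 − 2(0.85) = -0.700, hence θ₀ = arccos -0.700 = 134.4°.
Before full moon the principal value applies: θ = 134.4°.
That fraction of the synodic month is 134.4/360 × 29.530 d ≈ 11.03 d.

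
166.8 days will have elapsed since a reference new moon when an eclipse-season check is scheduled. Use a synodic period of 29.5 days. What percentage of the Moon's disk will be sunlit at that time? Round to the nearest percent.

78%

166.8/29.5 = 5.654 lunations, so 5 complete cycles and 19.30 d into the next.
Phase angle: θ = 360°·(19.30 d)/(29.5 d) = 235.5°.
With cos θ = (-0.566), the lit fraction is (1 − (-0.566))/2 ≈ 0.783, so 78%.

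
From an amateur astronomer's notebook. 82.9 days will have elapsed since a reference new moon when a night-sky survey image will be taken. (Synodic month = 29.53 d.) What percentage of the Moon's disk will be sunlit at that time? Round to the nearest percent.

82.9 d spans 2 complete synodic months (2 × 29.53 = 59.06 d) plus 23.84 d.
Elongation θ = 360° × 23.84/29.53 ≈ 290.6°.
Illuminated fraction = (1 − cos 290.6°)/2 = (1 − 0.352)/2 ≈ 0.324, so 32%.

32%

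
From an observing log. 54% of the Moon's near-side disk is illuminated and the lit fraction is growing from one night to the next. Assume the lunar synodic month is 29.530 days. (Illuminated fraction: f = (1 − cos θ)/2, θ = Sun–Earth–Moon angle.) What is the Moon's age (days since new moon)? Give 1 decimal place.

Invert f = (1 − cos θ)/2 to get cos θ = 1 − 2(0.54) = -0.080, hence θ₀ = arccos -0.080 = 94.6°.
The Moon is waxing (0°–180°), so θ = 94.6° directly.
Age = 29.530 × 94.6°/360° ≈ 7.76 days.

7.8 days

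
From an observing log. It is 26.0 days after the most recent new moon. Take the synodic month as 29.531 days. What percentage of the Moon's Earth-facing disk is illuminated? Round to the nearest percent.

Phase angle: θ = 360°·(26.0 d)/(29.531 d) = 317.0°.
Illuminated fraction = (1 − cos 317.0°)/2 = (1 − 0.731)/2 ≈ 0.135, so 13%.

13%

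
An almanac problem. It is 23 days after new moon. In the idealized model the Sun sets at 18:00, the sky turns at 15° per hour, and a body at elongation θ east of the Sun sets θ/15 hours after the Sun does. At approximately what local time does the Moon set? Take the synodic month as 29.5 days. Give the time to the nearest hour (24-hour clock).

13:00

Elongation θ = 360° × 23/29.5 ≈ 280.7°.
At 15° of sky rotation per hour, 280.7° corresponds to a 18.71 h lag.
18:00 + 18.71 h ≈ 12:43 → 13:00 to the nearest hour.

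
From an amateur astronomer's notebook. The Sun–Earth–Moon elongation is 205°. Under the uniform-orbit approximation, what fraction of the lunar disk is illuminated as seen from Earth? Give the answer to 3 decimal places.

0.953

cos 205° = (-0.906), so f = (1 − (-0.906))/2 = 0.953.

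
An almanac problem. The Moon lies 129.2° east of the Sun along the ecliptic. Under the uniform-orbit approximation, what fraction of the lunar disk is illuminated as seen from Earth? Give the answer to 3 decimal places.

0.816

Half-versine of 129.2°: (1 − (-0.632))/2 = 0.816.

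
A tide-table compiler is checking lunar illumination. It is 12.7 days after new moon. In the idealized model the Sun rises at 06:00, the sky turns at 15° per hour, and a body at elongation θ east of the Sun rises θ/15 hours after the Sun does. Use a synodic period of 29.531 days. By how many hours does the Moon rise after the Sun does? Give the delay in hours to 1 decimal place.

Elongation θ = 360° × 12.7/29.531 ≈ 154.8°.
The Moon trails the Sun by θ/15 = 154.8/15 ≈ 10.32 hours.
So the Moon rises 10.32 h after the Sun.

10.3 h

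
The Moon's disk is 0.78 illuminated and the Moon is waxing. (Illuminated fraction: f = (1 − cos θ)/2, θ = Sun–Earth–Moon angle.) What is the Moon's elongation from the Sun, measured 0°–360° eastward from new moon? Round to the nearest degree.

124°

cos θ = 1 − 2f = -0.560, giving a principal value of 124.1°.
The Moon is waxing (0°–180°), so θ = 124.1° directly.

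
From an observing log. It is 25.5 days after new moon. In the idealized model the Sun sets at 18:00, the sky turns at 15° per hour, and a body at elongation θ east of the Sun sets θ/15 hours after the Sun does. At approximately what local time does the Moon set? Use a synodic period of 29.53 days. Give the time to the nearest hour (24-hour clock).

15:00

Phase angle: θ = 360°·(25.5 d)/(29.53 d) = 310.9°.
The Moon trails the Sun by θ/15 = 310.9/15 ≈ 20.72 hours.
18:00 + 20.72 h ≈ 14:43 → 15:00 to the nearest hour.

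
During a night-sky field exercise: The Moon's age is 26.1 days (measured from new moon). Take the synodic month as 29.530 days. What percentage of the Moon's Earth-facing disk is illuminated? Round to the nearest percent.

The Moon has covered 26.1/29.530 of its cycle, so θ ≈ 360° × 26.1/29.530 = 318.2°.
Illuminated fraction = (1 − cos 318.2°)/2 = (1 − 0.745)/2 ≈ 0.127, so 13%.

13%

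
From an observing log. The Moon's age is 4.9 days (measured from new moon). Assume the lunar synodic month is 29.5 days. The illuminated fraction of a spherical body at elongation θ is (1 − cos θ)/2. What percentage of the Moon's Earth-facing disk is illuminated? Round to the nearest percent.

25%

Elongation θ = 360° × 4.9/29.5 ≈ 59.8°.
cos 59.8° = 0.503, so f = (1 − 0.503)/2 = 0.248, so 25%.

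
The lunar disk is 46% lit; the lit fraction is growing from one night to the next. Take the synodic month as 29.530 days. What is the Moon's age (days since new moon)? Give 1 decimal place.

Invert f = (1 − cos θ)/2 to get cos θ = 1 − 2(0.46) = 0.080, hence θ₀ = arccos 0.080 = 85.4°.
Waxing ⇒ before full, so θ = 85.4°.
That fraction of the synodic month is 85.4/360 × 29.530 d ≈ 7.01 d.

7.0 days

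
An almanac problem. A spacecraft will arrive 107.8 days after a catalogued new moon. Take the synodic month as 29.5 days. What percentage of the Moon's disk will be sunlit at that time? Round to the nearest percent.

Reduce mod P: 107.8 − 3×29.5 = 19.30 d into the current lunation.
The Moon has covered 19.30/29.5 of its cycle, so θ ≈ 360° × 19.30/29.5 = 235.5°.
cos 235.5° = (-0.566), so f = (1 − (-0.566))/2 = 0.783, so 78%.

78%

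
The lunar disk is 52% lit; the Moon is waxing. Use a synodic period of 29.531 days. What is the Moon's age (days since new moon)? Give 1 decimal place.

7.6 days

From f = (1 − cos θ)/2: cos θ = 1 − 2×0.52 = -0.040; arccos → 92.3°.
Before full moon the principal value applies: θ = 92.3°.
That fraction of the synodic month is 92.3/360 × 29.531 d ≈ 7.57 d.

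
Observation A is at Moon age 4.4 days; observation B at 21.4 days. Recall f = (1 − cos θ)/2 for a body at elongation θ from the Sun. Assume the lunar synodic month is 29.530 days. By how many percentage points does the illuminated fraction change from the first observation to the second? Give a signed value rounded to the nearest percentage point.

First observation: θ = 360°·4.4/29.530 = 53.6°, so f = 0.204.
Second observation: θ = 260.9°, f = 0.579.
Δf = 0.579 − 0.204 = +0.376, i.e. +38 pp.

+38 pp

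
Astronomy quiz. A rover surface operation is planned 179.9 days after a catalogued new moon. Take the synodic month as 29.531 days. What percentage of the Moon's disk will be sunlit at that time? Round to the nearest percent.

8%

Reduce mod P: 179.9 − 6×29.531 = 2.71 d into the current lunation.
Phase angle: θ = 360°·(2.71 d)/(29.531 d) = 33.1°.
With cos θ = 0.838, the lit fraction is (1 − 0.838)/2 ≈ 0.081, so 8%.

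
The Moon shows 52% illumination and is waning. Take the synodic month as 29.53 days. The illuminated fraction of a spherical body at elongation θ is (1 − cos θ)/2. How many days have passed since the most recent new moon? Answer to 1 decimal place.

22.0 days

Invert f = (1 − cos θ)/2 to get cos θ = 1 − 2(0.52) = -0.040, hence θ₀ = arccos -0.040 = 92.3°.
A waning Moon lies in 180°–360°, so θ = 360° − 92.3° = 267.7°.
Age = 29.53 × 267.7°/360° ≈ 21.96 days.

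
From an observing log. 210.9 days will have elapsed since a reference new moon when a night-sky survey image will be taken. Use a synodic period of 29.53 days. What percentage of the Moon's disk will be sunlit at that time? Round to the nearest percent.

19%

210.9/29.53 = 7.142 lunations, so 7 complete cycles and 4.19 d into the next.
Elongation θ = 360° × 4.19/29.53 ≈ 51.1°.
With cos θ = 0.628, the lit fraction is (1 − 0.628)/2 ≈ 0.186, so 19%.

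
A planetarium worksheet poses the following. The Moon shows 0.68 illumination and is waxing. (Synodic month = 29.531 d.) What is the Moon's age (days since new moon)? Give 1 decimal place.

Invert f = (1 − cos θ)/2 to get cos θ = 1 − 2(0.68) = -0.360, hence θ₀ = arccos -0.360 = 111.1°.
The Moon is waxing (0°–180°), so θ = 111.1° directly.
That fraction of the synodic month is 111.1/360 × 29.531 d ≈ 9.11 d.

9.1 days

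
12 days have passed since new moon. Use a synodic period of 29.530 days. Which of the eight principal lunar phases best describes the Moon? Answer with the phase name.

waxing gibbous

At 12/29.530 of the cycle, θ ≈ 146° — the waxing gibbous range.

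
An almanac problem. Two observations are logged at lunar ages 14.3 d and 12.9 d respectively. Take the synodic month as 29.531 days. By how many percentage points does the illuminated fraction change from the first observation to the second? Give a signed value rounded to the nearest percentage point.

-4 percentage points

θ₁ = 360° × 14.3/29.531 = 174.3°, f₁ = (1 − cos θ₁)/2 = 0.998.
θ₂ = 360° × 12.9/29.531 = 157.3°, f₂ = (1 − cos θ₂)/2 = 0.961.
Change = f₂ − f₁ = -0.036 → -4 percentage points.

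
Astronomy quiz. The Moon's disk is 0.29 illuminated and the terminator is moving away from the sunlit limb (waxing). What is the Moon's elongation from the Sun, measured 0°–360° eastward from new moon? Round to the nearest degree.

65°

From f = (1 − cos θ)/2: cos θ = 1 − 2×0.29 = 0.420; arccos → 65.2°.
The Moon is waxing (0°–180°), so θ = 65.2° directly.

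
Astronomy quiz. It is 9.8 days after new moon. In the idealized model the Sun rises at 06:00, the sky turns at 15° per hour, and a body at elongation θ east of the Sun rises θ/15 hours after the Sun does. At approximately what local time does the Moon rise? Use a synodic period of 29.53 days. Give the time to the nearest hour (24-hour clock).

14:00

The Moon has covered 9.8/29.53 of its cycle, so θ ≈ 360° × 9.8/29.53 = 119.5°.
Delay after the Sun = 119.5° / (15°/h) ≈ 7.96 h.
06:00 + 7.96 h ≈ 13:58 → 14:00 to the nearest hour.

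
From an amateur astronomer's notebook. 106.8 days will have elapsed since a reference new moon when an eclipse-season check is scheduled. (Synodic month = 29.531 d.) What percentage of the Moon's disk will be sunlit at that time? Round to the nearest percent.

106.8 d spans 3 complete synodic months (3 × 29.531 = 88.59 d) plus 18.21 d.
The Moon has covered 18.21/29.531 of its cycle, so θ ≈ 360° × 18.21/29.531 = 222.0°.
With cos θ = (-0.744), the lit fraction is (1 − (-0.744))/2 ≈ 0.872, so 87%.

87%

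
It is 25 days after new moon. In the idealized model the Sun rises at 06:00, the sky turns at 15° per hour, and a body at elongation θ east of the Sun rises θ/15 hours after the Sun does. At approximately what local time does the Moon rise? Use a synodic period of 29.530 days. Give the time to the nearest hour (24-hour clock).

02:00

The Moon has covered 25/29.530 of its cycle, so θ ≈ 360° × 25/29.530 = 304.8°.
Delay after the Sun = 304.8° / (15°/h) ≈ 20.32 h.
06:00 + 20.32 h ≈ 02:19 → 02:00 to the nearest hour.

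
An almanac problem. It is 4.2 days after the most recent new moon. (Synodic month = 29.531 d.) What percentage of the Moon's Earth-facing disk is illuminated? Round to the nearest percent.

19%

Phase angle: θ = 360°·(4.2 d)/(29.531 d) = 51.2°.
With cos θ = 0.627, the lit fraction is (1 − 0.627)/2 ≈ 0.187, so 19%.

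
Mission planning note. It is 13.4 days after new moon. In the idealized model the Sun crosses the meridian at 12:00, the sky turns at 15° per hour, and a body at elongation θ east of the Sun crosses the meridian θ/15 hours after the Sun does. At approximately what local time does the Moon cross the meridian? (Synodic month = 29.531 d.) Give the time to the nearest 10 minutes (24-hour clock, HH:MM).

22:50

The Moon has covered 13.4/29.531 of its cycle, so θ ≈ 360° × 13.4/29.531 = 163.4°.
Delay after the Sun = 163.4° / (15°/h) ≈ 10.89 h.
12:00 + 10.890 h ≈ 22:53 → 22:50 to the nearest ten minutes.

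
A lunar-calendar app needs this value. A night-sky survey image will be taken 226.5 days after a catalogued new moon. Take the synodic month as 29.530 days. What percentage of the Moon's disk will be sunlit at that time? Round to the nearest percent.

74%

226.5 d spans 7 complete synodic months (7 × 29.530 = 206.71 d) plus 19.79 d.
The Moon has covered 19.79/29.530 of its cycle, so θ ≈ 360° × 19.79/29.530 = 241.3°.
With cos θ = (-0.481), the lit fraction is (1 − (-0.481))/2 ≈ 0.740, so 74%.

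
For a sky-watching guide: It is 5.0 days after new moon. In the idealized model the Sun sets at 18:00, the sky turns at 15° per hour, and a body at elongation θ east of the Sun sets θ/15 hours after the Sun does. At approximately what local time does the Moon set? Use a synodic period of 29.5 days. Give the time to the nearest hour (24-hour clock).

22:00

Elongation θ = 360° × 5.0/29.5 ≈ 61.0°.
At 15° of sky rotation per hour, 61.0° corresponds to a 4.07 h lag.
18:00 + 4.07 h ≈ 22:04 → 22:00 to the nearest hour.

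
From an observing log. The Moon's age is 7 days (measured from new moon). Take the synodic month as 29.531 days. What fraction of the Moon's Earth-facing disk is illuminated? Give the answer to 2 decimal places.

0.46

The Moon has covered 7/29.531 of its cycle, so θ ≈ 360° × 7/29.531 = 85.3°.
Illuminated fraction = (1 − cos 85.3°)/2 = (1 − 0.081)/2 ≈ 0.459.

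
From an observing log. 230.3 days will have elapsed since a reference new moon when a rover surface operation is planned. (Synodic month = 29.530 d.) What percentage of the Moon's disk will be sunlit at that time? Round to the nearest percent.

Reduce mod P: 230.3 − 7×29.530 = 23.59 d into the current lunation.
The Moon has covered 23.59/29.530 of its cycle, so θ ≈ 360° × 23.59/29.530 = 287.6°.
Illuminated fraction = (1 − cos 287.6°)/2 = (1 − 0.302)/2 ≈ 0.349, so 35%.

35%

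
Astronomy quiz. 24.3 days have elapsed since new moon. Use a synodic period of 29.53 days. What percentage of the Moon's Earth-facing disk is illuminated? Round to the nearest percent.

28%

Phase angle: θ = 360°·(24.3 d)/(29.53 d) = 296.2°.
With cos θ = 0.442, the lit fraction is (1 − 0.442)/2 ≈ 0.279, so 28%.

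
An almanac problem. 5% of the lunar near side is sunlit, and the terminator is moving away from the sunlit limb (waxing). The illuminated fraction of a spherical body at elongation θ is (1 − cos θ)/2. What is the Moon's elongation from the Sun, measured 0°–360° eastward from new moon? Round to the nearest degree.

From f = (1 − cos θ)/2: cos θ = 1 − 2×0.05 = 0.900; arccos → 25.8°.
Before full moon the principal value applies: θ = 25.8°.

26°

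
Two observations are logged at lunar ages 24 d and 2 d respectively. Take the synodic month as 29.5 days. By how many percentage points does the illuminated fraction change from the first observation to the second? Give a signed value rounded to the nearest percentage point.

-26 pp

First observation: θ = 360°·24/29.5 = 292.9°, so f = 0.306.
Second observation: θ = 24.4°, f = 0.045.
Δf = 0.045 − 0.306 = -0.261, i.e. -26 pp.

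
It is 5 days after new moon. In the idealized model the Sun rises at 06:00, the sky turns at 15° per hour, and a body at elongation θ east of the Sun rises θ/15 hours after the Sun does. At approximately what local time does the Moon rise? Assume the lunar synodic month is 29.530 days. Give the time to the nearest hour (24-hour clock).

Elongation θ = 360° × 5/29.530 ≈ 61.0°.
The Moon trails the Sun by θ/15 = 61.0/15 ≈ 4.06 hours.
06:00 + 4.06 h ≈ 10:04 → 10:00 to the nearest hour.

10:00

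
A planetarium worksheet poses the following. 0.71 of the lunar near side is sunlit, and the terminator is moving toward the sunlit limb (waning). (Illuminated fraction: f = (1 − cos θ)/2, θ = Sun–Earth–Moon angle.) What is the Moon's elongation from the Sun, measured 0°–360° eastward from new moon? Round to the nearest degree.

245°

From f = (1 − cos θ)/2: cos θ = 1 − 2×0.71 = -0.420; arccos → 114.8°.
Waning ⇒ past full, so θ = 360° − 114.8° = 245.2°.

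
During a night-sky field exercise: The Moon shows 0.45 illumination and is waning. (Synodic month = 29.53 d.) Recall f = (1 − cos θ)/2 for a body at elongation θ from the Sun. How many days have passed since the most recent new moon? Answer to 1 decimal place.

22.6 days

Invert f = (1 − cos θ)/2 to get cos θ = 1 − 2(0.45) = 0.100, hence θ₀ = arccos 0.100 = 84.3°.
Since the Moon is past full (waning), take the reflex angle: θ = 360° − 84.3° = 275.7°.
At 360°/29.53 d per day, 275.7° corresponds to 22.62 days.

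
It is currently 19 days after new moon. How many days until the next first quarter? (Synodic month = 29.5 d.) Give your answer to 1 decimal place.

First quarter is 0.25 of the way through the cycle: age 0.25 × 29.5 = 7.375 d.
Already past this cycle's first quarter; the next is at 7.375 + 29.5 = 36.875 d, so 36.875 − 19 = 17.875 days.

17.9 days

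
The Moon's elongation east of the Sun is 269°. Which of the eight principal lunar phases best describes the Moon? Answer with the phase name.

269° lies in the last quarter sector of the 8-phase cycle.

last quarter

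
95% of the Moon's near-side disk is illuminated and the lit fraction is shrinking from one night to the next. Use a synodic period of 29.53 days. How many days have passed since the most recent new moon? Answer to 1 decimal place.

16.9 days

From f = (1 − cos θ)/2: cos θ = 1 − 2×0.95 = -0.900; arccos → 154.2°.
A waning Moon lies in 180°–360°, so θ = 360° − 154.2° = 205.8°.
Age = 29.53 × 205.8°/360° ≈ 16.88 days.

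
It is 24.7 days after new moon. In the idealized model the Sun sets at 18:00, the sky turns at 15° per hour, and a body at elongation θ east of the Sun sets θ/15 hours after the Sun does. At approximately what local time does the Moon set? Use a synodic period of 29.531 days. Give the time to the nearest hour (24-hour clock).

Phase angle: θ = 360°·(24.7 d)/(29.531 d) = 301.1°.
Delay after the Sun = 301.1° / (15°/h) ≈ 20.07 h.
18:00 + 20.07 h ≈ 14:04 → 14:00 to the nearest hour.

14:00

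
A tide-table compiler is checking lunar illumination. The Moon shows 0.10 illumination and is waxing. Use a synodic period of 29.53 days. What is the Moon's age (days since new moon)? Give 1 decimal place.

cos θ = 1 − 2f = 0.800, giving a principal value of 36.9°.
Before full moon the principal value applies: θ = 36.9°.
That fraction of the synodic month is 36.9/360 × 29.53 d ≈ 3.02 d.

3.0 days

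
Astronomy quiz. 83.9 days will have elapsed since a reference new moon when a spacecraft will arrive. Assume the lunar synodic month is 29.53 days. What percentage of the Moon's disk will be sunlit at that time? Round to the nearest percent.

23%

83.9/29.53 = 2.841 lunations, so 2 complete cycles and 24.84 d into the next.
Elongation θ = 360° × 24.84/29.53 ≈ 302.8°.
Illuminated fraction = (1 − cos 302.8°)/2 = (1 − 0.542)/2 ≈ 0.229, so 23%.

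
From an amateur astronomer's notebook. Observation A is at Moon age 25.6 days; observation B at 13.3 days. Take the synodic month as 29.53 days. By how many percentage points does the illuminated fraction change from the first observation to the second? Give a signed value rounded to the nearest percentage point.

First observation: θ = 360°·25.6/29.53 = 312.1°, so f = 0.165.
Second observation: θ = 162.1°, f = 0.976.
Δf = 0.976 − 0.165 = +0.811, i.e. +81 pp.

+81 percentage points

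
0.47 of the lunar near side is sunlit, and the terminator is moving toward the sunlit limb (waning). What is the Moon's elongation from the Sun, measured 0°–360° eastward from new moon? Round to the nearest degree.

Invert f = (1 − cos θ)/2 to get cos θ = 1 − 2(0.47) = 0.060, hence θ₀ = arccos 0.060 = 86.6°.
A waning Moon lies in 180°–360°, so θ = 360° − 86.6° = 273.4°.

273°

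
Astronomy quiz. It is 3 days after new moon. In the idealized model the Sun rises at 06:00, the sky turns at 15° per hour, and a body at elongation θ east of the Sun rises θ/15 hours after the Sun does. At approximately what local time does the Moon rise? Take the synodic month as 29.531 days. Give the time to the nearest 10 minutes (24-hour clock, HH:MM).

08:30

The Moon has covered 3/29.531 of its cycle, so θ ≈ 360° × 3/29.531 = 36.6°.
At 15° of sky rotation per hour, 36.6° corresponds to a 2.44 h lag.
06:00 + 2.438 h ≈ 08:26 → 08:30 to the nearest ten minutes.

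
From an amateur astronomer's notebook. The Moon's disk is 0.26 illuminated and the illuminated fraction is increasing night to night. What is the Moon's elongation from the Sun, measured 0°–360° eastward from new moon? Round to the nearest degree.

Invert f = (1 − cos θ)/2 to get cos θ = 1 − 2(0.26) = 0.480, hence θ₀ = arccos 0.480 = 61.3°.
Waxing ⇒ before full, so θ = 61.3°.

61°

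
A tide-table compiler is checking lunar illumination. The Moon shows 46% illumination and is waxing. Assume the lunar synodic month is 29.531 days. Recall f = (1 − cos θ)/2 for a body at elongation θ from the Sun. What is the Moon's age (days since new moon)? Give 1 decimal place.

From f = (1 − cos θ)/2: cos θ = 1 − 2×0.46 = 0.080; arccos → 85.4°.
Before full moon the principal value applies: θ = 85.4°.
At 360°/29.531 d per day, 85.4° corresponds to 7.01 days.

7.0 days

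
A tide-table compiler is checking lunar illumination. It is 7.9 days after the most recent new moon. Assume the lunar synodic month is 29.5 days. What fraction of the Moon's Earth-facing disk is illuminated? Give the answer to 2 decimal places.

Elongation θ = 360° × 7.9/29.5 ≈ 96.4°.
Illuminated fraction = (1 − cos 96.4°)/2 = (1 − (-0.112))/2 ≈ 0.556.

0.56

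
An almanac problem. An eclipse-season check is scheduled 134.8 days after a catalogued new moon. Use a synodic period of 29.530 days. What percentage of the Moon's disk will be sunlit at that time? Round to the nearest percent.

134.8/29.530 = 4.565 lunations, so 4 complete cycles and 16.68 d into the next.
The Moon has covered 16.68/29.530 of its cycle, so θ ≈ 360° × 16.68/29.530 = 203.3°.
With cos θ = (-0.918), the lit fraction is (1 − (-0.918))/2 ≈ 0.959, so 96%.

96%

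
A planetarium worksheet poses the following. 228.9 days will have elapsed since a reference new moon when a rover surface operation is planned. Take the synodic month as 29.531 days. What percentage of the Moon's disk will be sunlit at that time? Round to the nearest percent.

228.9 d spans 7 complete synodic months (7 × 29.531 = 206.72 d) plus 22.18 d.
Phase angle: θ = 360°·(22.18 d)/(29.531 d) = 270.4°.
With cos θ = 0.007, the lit fraction is (1 − 0.007)/2 ≈ 0.496, so 50%.

50%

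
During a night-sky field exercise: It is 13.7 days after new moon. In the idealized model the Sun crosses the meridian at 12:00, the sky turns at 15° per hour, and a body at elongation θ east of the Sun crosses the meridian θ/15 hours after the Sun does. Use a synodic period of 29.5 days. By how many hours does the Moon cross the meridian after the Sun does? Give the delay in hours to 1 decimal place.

The Moon has covered 13.7/29.5 of its cycle, so θ ≈ 360° × 13.7/29.5 = 167.2°.
At 15° of sky rotation per hour, 167.2° corresponds to a 11.15 h lag.
So the Moon crosses the meridian 11.15 h after the Sun.

11.1 h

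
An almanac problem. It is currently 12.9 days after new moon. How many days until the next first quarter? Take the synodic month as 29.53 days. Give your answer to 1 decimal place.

24.0 days

First quarter occurs at elongation 90°, i.e. at age 29.53 × 90/360 = 7.383 d.
This lunation's first quarter (7.383 d) has passed, so add one period: 36.913 − 12.9 = 24.013 days.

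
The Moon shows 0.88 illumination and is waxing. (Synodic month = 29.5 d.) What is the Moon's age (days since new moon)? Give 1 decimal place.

Invert f = (1 − cos θ)/2 to get cos θ = 1 − 2(0.88) = -0.760, hence θ₀ = arccos -0.760 = 139.5°.
The Moon is waxing (0°–180°), so θ = 139.5° directly.
That fraction of the synodic month is 139.5/360 × 29.5 d ≈ 11.43 d.

11.4 days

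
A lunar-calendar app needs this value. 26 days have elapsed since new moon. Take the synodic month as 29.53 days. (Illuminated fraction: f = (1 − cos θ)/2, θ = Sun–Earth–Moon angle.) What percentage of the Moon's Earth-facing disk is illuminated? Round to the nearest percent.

The Moon has covered 26/29.53 of its cycle, so θ ≈ 360° × 26/29.53 = 317.0°.
Illuminated fraction = (1 − cos 317.0°)/2 = (1 − 0.731)/2 ≈ 0.135, so 13%.

13%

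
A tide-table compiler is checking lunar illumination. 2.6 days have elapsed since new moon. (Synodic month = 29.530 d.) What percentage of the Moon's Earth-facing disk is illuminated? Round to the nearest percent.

Elongation θ = 360° × 2.6/29.530 ≈ 31.7°.
cos 31.7° = 0.851, so f = (1 − 0.851)/2 = 0.075, so 7%.

7%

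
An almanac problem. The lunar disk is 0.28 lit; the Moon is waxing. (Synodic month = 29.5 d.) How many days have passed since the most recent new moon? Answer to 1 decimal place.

From f = (1 − cos θ)/2: cos θ = 1 − 2×0.28 = 0.440; arccos → 63.9°.
Waxing ⇒ before full, so θ = 63.9°.
Age = 29.5 × 63.9°/360° ≈ 5.24 days.

5.2 days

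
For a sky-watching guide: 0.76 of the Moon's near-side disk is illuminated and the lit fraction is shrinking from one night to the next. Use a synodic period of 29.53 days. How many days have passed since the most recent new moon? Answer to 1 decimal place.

From f = (1 − cos θ)/2: cos θ = 1 − 2×0.76 = -0.520; arccos → 121.3°.
A waning Moon lies in 180°–360°, so θ = 360° − 121.3° = 238.7°.
Age = 29.53 × 238.7°/360° ≈ 19.58 days.

19.6 days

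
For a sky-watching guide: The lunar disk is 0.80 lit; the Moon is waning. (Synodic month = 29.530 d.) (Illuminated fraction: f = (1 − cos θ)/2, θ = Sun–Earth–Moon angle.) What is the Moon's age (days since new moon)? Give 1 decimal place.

cos θ = 1 − 2f = -0.600, giving a principal value of 126.9°.
Since the Moon is past full (waning), take the reflex angle: θ = 360° − 126.9° = 233.1°.
At 360°/29.530 d per day, 233.1° corresponds to 19.12 days.

19.1 days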